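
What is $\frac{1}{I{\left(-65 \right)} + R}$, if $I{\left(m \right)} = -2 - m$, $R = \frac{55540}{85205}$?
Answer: $\frac{17041}{1084691} \approx 0.01571$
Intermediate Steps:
$R = \frac{11108}{17041}$ ($R = 55540 \cdot \frac{1}{85205} = \frac{11108}{17041} \approx 0.65184$)
$\frac{1}{I{\left(-65 \right)} + R} = \frac{1}{\left(-2 - -65\right) + \frac{11108}{17041}} = \frac{1}{\left(-2 + 65\right) + \frac{11108}{17041}} = \frac{1}{63 + \frac{11108}{17041}} = \frac{1}{\frac{1084691}{17041}} = \frac{17041}{1084691}$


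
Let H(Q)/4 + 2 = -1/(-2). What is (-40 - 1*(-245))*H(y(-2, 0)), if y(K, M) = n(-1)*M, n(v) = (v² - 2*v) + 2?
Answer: -1230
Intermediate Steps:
n(v) = 2 + v² - 2*v
y(K, M) = 5*M (y(K, M) = (2 + (-1)² - 2*(-1))*M = (2 + 1 + 2)*M = 5*M)
H(Q) = -6 (H(Q) = -8 + 4*(-1/(-2)) = -8 + 4*(-1*(-½)) = -8 + 4*(½) = -8 + 2 = -6)
(-40 - 1*(-245))*H(y(-2, 0)) = (-40 - 1*(-245))*(-6) = (-40 + 245)*(-6) = 205*(-6) = -1230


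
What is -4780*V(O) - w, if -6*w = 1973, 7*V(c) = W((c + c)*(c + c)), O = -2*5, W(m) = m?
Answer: -11458189/42 ≈ -2.7281e+5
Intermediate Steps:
O = -10
V(c) = 4*c**2/7 (V(c) = ((c + c)*(c + c))/7 = ((2*c)*(2*c))/7 = (4*c**2)/7 = 4*c**2/7)
w = -1973/6 (w = -1/6*1973 = -1973/6 ≈ -328.83)
-4780*V(O) - w = -19120*(-10)**2/7 - 1*(-1973/6) = -19120*100/7 + 1973/6 = -4780*400/7 + 1973/6 = -1912000/7 + 1973/6 = -11458189/42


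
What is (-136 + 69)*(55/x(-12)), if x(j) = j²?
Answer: -3685/144 ≈ -25.590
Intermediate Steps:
(-136 + 69)*(55/x(-12)) = (-136 + 69)*(55/((-12)²)) = -3685/144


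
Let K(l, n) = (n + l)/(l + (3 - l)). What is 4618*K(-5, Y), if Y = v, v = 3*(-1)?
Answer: -36944/3 ≈ -12315.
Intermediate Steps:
v = -3
Y = -3
K(l, n) = l/3 + n/3 (K(l, n) = (l + n)/3 = (l + n)*(1/3) = l/3 + n/3)
4618*K(-5, Y) = 4618*((1/3)*(-5) + (1/3)*(-3)) = 4618*(-5/3 - 1) = 4618*(-8/3) = -36944/3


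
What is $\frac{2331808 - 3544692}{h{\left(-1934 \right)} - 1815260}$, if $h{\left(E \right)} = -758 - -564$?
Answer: $\frac{606442}{907727} \approx 0.66809$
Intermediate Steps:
$h{\left(E \right)} = -194$ ($h{\left(E \right)} = -758 + 564 = -194$)
$\frac{2331808 - 3544692}{h{\left(-1934 \right)} - 1815260} = \frac{2331808 - 3544692}{-194 - 1815260} = - \frac{1212884}{-1815454} = \left(-1212884\right) \left(- \frac{1}{1815454}\right) = \frac{606442}{907727}$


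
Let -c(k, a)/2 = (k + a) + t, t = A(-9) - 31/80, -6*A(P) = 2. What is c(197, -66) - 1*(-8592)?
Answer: 999773/120 ≈ 8331.4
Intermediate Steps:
A(P) = -⅓ (A(P) = -⅙*2 = -⅓)
t = -173/240 (t = -⅓ - 31/80 = -173/240 ≈ -0.72083)
c(k, a) = 173/120 - 2*a - 2*k (c(k, a) = -2*((k + a) - 173/240) = -2*((a + k) - 173/240) = -2*(-173/240 + a + k) = 173/120 - 2*a - 2*k)
c(197, -66) - 1*(-8592) = (173/120 - 2*(-66) - 2*197) - 1*(-8592) = (173/120 + 132 - 394) + 8592 = -31267/120 + 8592 = 999773/120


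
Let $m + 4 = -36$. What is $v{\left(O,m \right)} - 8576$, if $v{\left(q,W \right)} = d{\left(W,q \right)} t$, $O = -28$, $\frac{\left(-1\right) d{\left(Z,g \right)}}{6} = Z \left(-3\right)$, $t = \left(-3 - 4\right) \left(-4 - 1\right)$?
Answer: $-33776$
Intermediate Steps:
$m = -40$ ($m = -4 - 36 = -40$)
$t = 35$ ($t = \left(-7\right) \left(-5\right) = 35$)
$d{\left(Z,g \right)} = 18 Z$ ($d{\left(Z,g \right)} = - 6 Z \left(-3\right) = - 6 \left(- 3 Z\right) = 18 Z$)
$v{\left(q,W \right)} = 630 W$ ($v{\left(q,W \right)} = 18 W 35 = 630 W$)
$v{\left(O,m \right)} - 8576 = 630 \left(-40\right) - 8576 = -25200 - 8576 = -33776$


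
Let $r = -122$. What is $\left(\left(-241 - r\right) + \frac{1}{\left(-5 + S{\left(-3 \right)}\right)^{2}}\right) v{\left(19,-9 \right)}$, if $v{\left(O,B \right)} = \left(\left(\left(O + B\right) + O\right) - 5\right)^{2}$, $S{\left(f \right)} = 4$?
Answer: $-67968$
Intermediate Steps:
$v{\left(O,B \right)} = \left(-5 + B + 2 O\right)^{2}$ ($v{\left(O,B \right)} = \left(\left(\left(B + O\right) + O\right) - 5\right)^{2} = \left(\left(B + 2 O\right) - 5\right)^{2} = \left(-5 + B + 2 O\right)^{2}$)
$\left(\left(-241 - r\right) + \frac{1}{\left(-5 + S{\left(-3 \right)}\right)^{2}}\right) v{\left(19,-9 \right)} = \left(\left(-241 - -122\right) + \frac{1}{\left(-5 + 4\right)^{2}}\right) \left(-5 - 9 + 2 \cdot 19\right)^{2} = \left(\left(-241 + 122\right) + \frac{1}{\left(-1\right)^{2}}\right) \left(-5 - 9 + 38\right)^{2} = \left(-119 + 1^{-1}\right) 24^{2} = \left(-119 + 1\right) 576 = \left(-118\right) 576 = -67968$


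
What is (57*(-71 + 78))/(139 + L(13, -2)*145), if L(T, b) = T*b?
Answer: -399/3631 ≈ -0.10989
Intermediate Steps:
(57*(-71 + 78))/(139 + L(13, -2)*145) = (57*(-71 + 78))/(139 + (13*(-2))*145) = (57*7)/(139 - 26*145) = 399/(139 - 3770) = 399/(-3631) = 399*(-1/3631) = -399/3631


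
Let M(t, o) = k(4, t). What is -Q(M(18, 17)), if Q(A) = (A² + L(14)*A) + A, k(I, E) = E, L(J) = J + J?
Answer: -846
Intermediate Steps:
L(J) = 2*J
M(t, o) = t
Q(A) = A² + 29*A (Q(A) = (A² + (2*14)*A) + A = (A² + 28*A) + A = A² + 29*A)
-Q(M(18, 17)) = -18*(29 + 18) = -18*47 = -1*846 = -846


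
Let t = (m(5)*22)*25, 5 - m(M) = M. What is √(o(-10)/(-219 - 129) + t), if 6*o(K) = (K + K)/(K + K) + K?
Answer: √58/116 ≈ 0.065653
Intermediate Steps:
m(M) = 5 - M
t = 0 (t = ((5 - 1*5)*22)*25 = ((5 - 5)*22)*25 = (0*22)*25 = 0*25 = 0)
o(K) = ⅙ + K/6 (o(K) = ((K + K)/(K + K) + K)/6 = ((2*K)/((2*K)) + K)/6 = ((2*K)*(1/(2*K)) + K)/6 = (1 + K)/6 = ⅙ + K/6)
√(o(-10)/(-219 - 129) + t) = √((⅙ + (⅙)*(-10))/(-219 - 129) + 0) = √((⅙ - 5/3)/(-348) + 0) = √(-1/348*(-3/2) + 0) = √(1/232 + 0) = √(1/232) = √58/116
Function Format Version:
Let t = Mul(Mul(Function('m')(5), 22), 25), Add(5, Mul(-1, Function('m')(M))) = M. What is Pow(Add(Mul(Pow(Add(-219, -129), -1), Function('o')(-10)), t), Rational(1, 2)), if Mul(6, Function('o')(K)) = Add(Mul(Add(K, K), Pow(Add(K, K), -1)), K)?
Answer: Mul(Rational(1, 116), Pow(58, Rational(1, 2))) ≈ 0.065653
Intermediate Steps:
Function('m')(M) = Add(5, Mul(-1, M))
t = 0 (t = Mul(Mul(Add(5, Mul(-1, 5)), 22), 25) = Mul(Mul(Add(5, -5), 22), 25) = Mul(Mul(0, 22), 25) = Mul(0, 25) = 0)
Function('o')(K) = Add(Rational(1, 6), Mul(Rational(1, 6), K)) (Function('o')(K) = Mul(Rational(1, 6), Add(Mul(Add(K, K), Pow(Add(K, K), -1)), K)) = Mul(Rational(1, 6), Add(Mul(Mul(2, K), Pow(Mul(2, K), -1)), K)) = Mul(Rational(1, 6), Add(Mul(Mul(2, K), Mul(Rational(1, 2), Pow(K, -1))), K)) = Mul(Rational(1, 6), Add(1, K)) = Add(Rational(1, 6), Mul(Rational(1, 6), K)))
Pow(Add(Mul(Pow(Add(-219, -129), -1), Function('o')(-10)), t), Rational(1, 2)) = Pow(Add(Mul(Pow(Add(-219, -129), -1), Add(Rational(1, 6), Mul(Rational(1, 6), -10))), 0), Rational(1, 2)) = Pow(Add(Mul(Pow(-348, -1), Add(Rational(1, 6), Rational(-5, 3))), 0), Rational(1, 2)) = Pow(Add(Mul(Rational(-1, 348), Rational(-3, 2)), 0), Rational(1, 2)) = Pow(Add(Rational(1, 232), 0), Rational(1, 2)) = Pow(Rational(1, 232), Rational(1, 2)) = Mul(Rational(1, 116), Pow(58, Rational(1, 2)))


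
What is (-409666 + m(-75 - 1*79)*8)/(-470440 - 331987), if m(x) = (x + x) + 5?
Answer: 412090/802427 ≈ 0.51355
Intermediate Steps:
m(x) = 5 + 2*x (m(x) = 2*x + 5 = 5 + 2*x)
(-409666 + m(-75 - 1*79)*8)/(-470440 - 331987) = (-409666 + (5 + 2*(-75 - 1*79))*8)/(-470440 - 331987) = (-409666 + (5 + 2*(-75 - 79))*8)/(-802427) = (-409666 + (5 + 2*(-154))*8)*(-1/802427) = (-409666 + (5 - 308)*8)*(-1/802427) = (-409666 - 303*8)*(-1/802427) = (-409666 - 2424)*(-1/802427) = -412090*(-1/802427) = 412090/802427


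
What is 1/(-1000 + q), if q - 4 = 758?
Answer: -1/238 ≈ -0.0042017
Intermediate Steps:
q = 762 (q = 4 + 758 = 762)
1/(-1000 + q) = 1/(-1000 + 762) = 1/(-238) = -1/238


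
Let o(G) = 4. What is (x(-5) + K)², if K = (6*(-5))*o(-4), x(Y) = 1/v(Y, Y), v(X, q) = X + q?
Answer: 1442401/100 ≈ 14424.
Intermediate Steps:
x(Y) = 1/(2*Y) (x(Y) = 1/(Y + Y) = 1/(2*Y))
K = -120 (K = (6*(-5))*4 = -30*4 = -120)
(x(-5) + K)² = ((½)/(-5) - 120)² = ((½)*(-⅕) - 120)² = (-⅒ - 120)² = (-1201/10)² = 1442401/100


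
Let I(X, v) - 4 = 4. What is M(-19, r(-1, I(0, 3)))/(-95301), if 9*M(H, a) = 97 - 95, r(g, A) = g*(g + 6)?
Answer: -2/857709 ≈ -2.3318e-6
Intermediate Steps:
I(X, v) = 8 (I(X, v) = 4 + 4 = 8)
r(g, A) = g*(6 + g)
M(H, a) = 2/9 (M(H, a) = (97 - 95)/9 = (⅑)*2 = 2/9)
M(-19, r(-1, I(0, 3)))/(-95301) = (2/9)/(-95301) = (2/9)*(-1/95301) = -2/857709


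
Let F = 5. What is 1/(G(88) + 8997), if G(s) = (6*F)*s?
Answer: 1/11637 ≈ 8.5933e-5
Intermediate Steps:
G(s) = 30*s (G(s) = (6*5)*s = 30*s)
1/(G(88) + 8997) = 1/(30*88 + 8997) = 1/(2640 + 8997) = 1/11637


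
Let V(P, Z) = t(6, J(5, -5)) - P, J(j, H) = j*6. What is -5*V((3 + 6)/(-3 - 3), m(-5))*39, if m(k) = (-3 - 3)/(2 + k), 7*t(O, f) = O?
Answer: -6435/14 ≈ -459.64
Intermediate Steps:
J(j, H) = 6*j
t(O, f) = O/7
m(k) = -6/(2 + k)
V(P, Z) = 6/7 - P (V(P, Z) = (1/7)*6 - P = 6/7 - P)
-5*V((3 + 6)/(-3 - 3), m(-5))*39 = -5*(6/7 - (3 + 6)/(-3 - 3))*39 = -5*(6/7 - 9/(-6))*39 = -5*(6/7 - 9*(-1)/6)*39 = -5*(6/7 - 1*(-3/2))*39 = -5*(6/7 + 3/2)*39 = -5*33/14*39 = -165/14*39 = -6435/14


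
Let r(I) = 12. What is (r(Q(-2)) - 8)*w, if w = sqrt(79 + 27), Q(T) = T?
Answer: 4*sqrt(106) ≈ 41.182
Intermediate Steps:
w = sqrt(106) ≈ 10.296
(r(Q(-2)) - 8)*w = (12 - 8)*sqrt(106) = 4*sqrt(106)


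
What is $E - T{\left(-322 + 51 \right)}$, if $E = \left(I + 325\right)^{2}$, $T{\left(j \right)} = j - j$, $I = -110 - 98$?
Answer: $13689$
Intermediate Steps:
$I = -208$ ($I = -110 - 98 = -208$)
$T{\left(j \right)} = 0$
$E = 13689$ ($E = \left(-208 + 325\right)^{2} = 117^{2} = 13689$)
$E - T{\left(-322 + 51 \right)} = 13689 - 0 = 13689 + 0 = 13689$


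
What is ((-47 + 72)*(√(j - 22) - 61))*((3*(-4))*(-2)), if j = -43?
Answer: -36600 + 600*I*√65 ≈ -36600.0 + 4837.4*I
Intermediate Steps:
((-47 + 72)*(√(j - 22) - 61))*((3*(-4))*(-2)) = ((-47 + 72)*(√(-43 - 22) - 61))*((3*(-4))*(-2)) = (25*(√(-65) - 61))*(-12*(-2)) = (25*(I*√65 - 61))*24 = (25*(-61 + I*√65))*24 = (-1525 + 25*I*√65)*24 = -36600 + 600*I*√65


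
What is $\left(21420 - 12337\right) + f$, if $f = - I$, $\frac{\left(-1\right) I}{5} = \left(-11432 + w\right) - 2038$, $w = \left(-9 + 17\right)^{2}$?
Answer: $-57947$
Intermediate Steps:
$w = 64$ ($w = 8^{2} = 64$)
$I = 67030$ ($I = - 5 \left(\left(-11432 + 64\right) - 2038\right) = - 5 \left(-11368 - 2038\right) = \left(-5\right) \left(-13406\right) = 67030$)
$f = -67030$ ($f = \left(-1\right) 67030 = -67030$)
$\left(21420 - 12337\right) + f = \left(21420 - 12337\right) - 67030 = 9083 - 67030 = -57947$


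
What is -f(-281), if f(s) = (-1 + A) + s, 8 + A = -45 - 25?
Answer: 360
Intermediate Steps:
A = -78 (A = -8 + (-45 - 25) = -8 - 70 = -78)
f(s) = -79 + s (f(s) = (-1 - 78) + s = -79 + s)
-f(-281) = -(-79 - 281) = -1*(-360) = 360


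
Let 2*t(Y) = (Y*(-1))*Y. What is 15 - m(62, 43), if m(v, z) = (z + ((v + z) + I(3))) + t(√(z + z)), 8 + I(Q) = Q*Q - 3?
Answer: -88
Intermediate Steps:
I(Q) = -11 + Q² (I(Q) = -8 + (Q*Q - 3) = -8 + (Q² - 3) = -8 + (-3 + Q²) = -11 + Q²)
t(Y) = -Y²/2 (t(Y) = ((Y*(-1))*Y)/2 = ((-Y)*Y)/2 = (-Y²)/2 = -Y²/2)
m(v, z) = -2 + v + z (m(v, z) = (z + ((v + z) + (-11 + 3²))) - z = (z + ((v + z) + (-11 + 9))) - 2*z/2 = (z + ((v + z) - 2)) - 2*z/2 = (z + (-2 + v + z)) - z = (-2 + v + 2*z) - z = -2 + v + z)
15 - m(62, 43) = 15 - (-2 + 62 + 43) = 15 - 1*103 = 15 - 103 = -88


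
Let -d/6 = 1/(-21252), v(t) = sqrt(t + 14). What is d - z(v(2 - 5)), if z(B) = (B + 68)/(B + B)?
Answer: -885/1771 - 34*sqrt(11)/11 ≈ -10.751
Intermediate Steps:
v(t) = sqrt(14 + t)
z(B) = (68 + B)/(2*B) (z(B) = (68 + B)/((2*B)) = (68 + B)*(1/(2*B)) = (68 + B)/(2*B))
d = 1/3542 (d = -6/(-21252) = -6*(-1/21252) = 1/3542 ≈ 0.00028233)
d - z(v(2 - 5)) = 1/3542 - (68 + sqrt(14 + (2 - 5)))/(2*(sqrt(14 + (2 - 5)))) = 1/3542 - (68 + sqrt(14 - 3))/(2*(sqrt(14 - 3))) = 1/3542 - (68 + sqrt(11))/(2*(sqrt(11))) = 1/3542 - sqrt(11)/11*(68 + sqrt(11))/2 = 1/3542 - sqrt(11)*(68 + sqrt(11))/22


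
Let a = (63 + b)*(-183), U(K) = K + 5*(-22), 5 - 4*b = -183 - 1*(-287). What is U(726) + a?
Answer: -25535/4 ≈ -6383.8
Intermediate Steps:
b = -99/4 (b = 5/4 - (-183 - 1*(-287))/4 = 5/4 - (-183 + 287)/4 = 5/4 - ¼*104 = 5/4 - 26 = -99/4 ≈ -24.750)
U(K) = -110 + K (U(K) = K - 110 = -110 + K)
a = -27999/4 (a = (63 - 99/4)*(-183) = (153/4)*(-183) = -27999/4 ≈ -6999.8)
U(726) + a = (-110 + 726) - 27999/4 = 616 - 27999/4 = -25535/4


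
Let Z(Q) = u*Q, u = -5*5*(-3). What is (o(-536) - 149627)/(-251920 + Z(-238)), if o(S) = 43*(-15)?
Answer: 75136/134885 ≈ 0.55704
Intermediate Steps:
o(S) = -645
u = 75 (u = -25*(-3) = 75)
Z(Q) = 75*Q
(o(-536) - 149627)/(-251920 + Z(-238)) = (-645 - 149627)/(-251920 + 75*(-238)) = -150272/(-251920 - 17850) = -150272/(-269770) = -150272*(-1/269770) = 75136/134885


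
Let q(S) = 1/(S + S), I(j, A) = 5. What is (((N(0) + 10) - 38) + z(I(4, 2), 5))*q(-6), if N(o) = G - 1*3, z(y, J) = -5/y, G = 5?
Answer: 9/4 ≈ 2.2500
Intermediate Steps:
N(o) = 2 (N(o) = 5 - 1*3 = 5 - 3 = 2)
q(S) = 1/(2*S)
(((N(0) + 10) - 38) + z(I(4, 2), 5))*q(-6) = (((2 + 10) - 38) - 5/5)*((½)/(-6)) = ((12 - 38) - 5*⅕)*((½)*(-⅙)) = (-26 - 1)*(-1/12) = -27*(-1/12) = 9/4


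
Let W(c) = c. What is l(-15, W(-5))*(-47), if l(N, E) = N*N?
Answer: -10575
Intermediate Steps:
l(N, E) = N²
l(-15, W(-5))*(-47) = (-15)²*(-47) = 225*(-47) = -10575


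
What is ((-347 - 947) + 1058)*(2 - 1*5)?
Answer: 708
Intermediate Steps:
((-347 - 947) + 1058)*(2 - 1*5) = (-1294 + 1058)*(2 - 5) = -236*(-3) = 708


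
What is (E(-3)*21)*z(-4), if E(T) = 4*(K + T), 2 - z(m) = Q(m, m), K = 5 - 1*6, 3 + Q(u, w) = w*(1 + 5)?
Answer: -9744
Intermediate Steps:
Q(u, w) = -3 + 6*w (Q(u, w) = -3 + w*(1 + 5) = -3 + w*6 = -3 + 6*w)
K = -1 (K = 5 - 6 = -1)
z(m) = 5 - 6*m (z(m) = 2 - (-3 + 6*m) = 2 + (3 - 6*m) = 5 - 6*m)
E(T) = -4 + 4*T (E(T) = 4*(-1 + T) = -4 + 4*T)
(E(-3)*21)*z(-4) = ((-4 + 4*(-3))*21)*(5 - 6*(-4)) = ((-4 - 12)*21)*(5 + 24) = -16*21*29 = -336*29 = -9744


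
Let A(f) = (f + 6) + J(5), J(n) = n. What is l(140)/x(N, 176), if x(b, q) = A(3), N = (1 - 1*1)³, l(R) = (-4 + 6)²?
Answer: 2/7 ≈ 0.28571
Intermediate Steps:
l(R) = 4 (l(R) = 2² = 4)
N = 0 (N = (1 - 1)³ = 0³ = 0)
A(f) = 11 + f (A(f) = (f + 6) + 5 = (6 + f) + 5 = 11 + f)
x(b, q) = 14 (x(b, q) = 11 + 3 = 14)
l(140)/x(N, 176) = 4/14 = 4*(1/14) = 2/7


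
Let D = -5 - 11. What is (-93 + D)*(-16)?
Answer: 1744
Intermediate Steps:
D = -16
(-93 + D)*(-16) = (-93 - 16)*(-16) = -109*(-16) = 1744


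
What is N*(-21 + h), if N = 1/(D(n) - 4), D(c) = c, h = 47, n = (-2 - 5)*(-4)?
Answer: 13/12 ≈ 1.0833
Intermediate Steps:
n = 28 (n = -7*(-4) = 28)
N = 1/24 (N = 1/(28 - 4) = 1/24 ≈ 0.041667)
N*(-21 + h) = (-21 + 47)/24 = (1/24)*26 = 13/12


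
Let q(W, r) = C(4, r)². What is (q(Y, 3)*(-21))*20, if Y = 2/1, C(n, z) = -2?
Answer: -1680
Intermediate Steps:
Y = 2 (Y = 2*1 = 2)
q(W, r) = 4 (q(W, r) = (-2)² = 4)
(q(Y, 3)*(-21))*20 = (4*(-21))*20 = -84*20 = -1680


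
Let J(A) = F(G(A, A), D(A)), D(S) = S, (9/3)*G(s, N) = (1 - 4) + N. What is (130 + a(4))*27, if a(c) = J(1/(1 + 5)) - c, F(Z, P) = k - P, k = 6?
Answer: 7119/2 ≈ 3559.5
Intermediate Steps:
G(s, N) = -1 + N/3 (G(s, N) = ((1 - 4) + N)/3 = (-3 + N)/3 = -1 + N/3)
F(Z, P) = 6 - P
J(A) = 6 - A
a(c) = 35/6 - c (a(c) = (6 - 1/(1 + 5)) - c = (6 - 1/6) - c = (6 - 1*⅙) - c = (6 - ⅙) - c = 35/6 - c)
(130 + a(4))*27 = (130 + (35/6 - 1*4))*27 = (130 + (35/6 - 4))*27 = (130 + 11/6)*27 = (791/6)*27 = 7119/2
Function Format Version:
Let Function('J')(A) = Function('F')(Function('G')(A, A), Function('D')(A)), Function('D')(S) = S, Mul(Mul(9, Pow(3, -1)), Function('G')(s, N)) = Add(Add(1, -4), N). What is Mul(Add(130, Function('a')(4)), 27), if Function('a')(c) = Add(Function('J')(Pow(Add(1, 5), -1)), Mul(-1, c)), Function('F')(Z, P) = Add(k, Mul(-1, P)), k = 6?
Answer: Rational(7119, 2) ≈ 3559.5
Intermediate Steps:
Function('G')(s, N) = Add(-1, Mul(Rational(1, 3), N)) (Function('G')(s, N) = Mul(Rational(1, 3), Add(Add(1, -4), N)) = Mul(Rational(1, 3), Add(-3, N)) = Add(-1, Mul(Rational(1, 3), N)))
Function('F')(Z, P) = Add(6, Mul(-1, P))
Function('J')(A) = Add(6, Mul(-1, A))
Function('a')(c) = Add(Rational(35, 6), Mul(-1, c)) (Function('a')(c) = Add(Add(6, Mul(-1, Pow(Add(1, 5), -1))), Mul(-1, c)) = Add(Add(6, Mul(-1, Pow(6, -1))), Mul(-1, c)) = Add(Add(6, Mul(-1, Rational(1, 6))), Mul(-1, c)) = Add(Add(6, Rational(-1, 6)), Mul(-1, c)) = Add(Rational(35, 6), Mul(-1, c)))
Mul(Add(130, Function('a')(4)), 27) = Mul(Add(130, Add(Rational(35, 6), Mul(-1, 4))), 27) = Mul(Add(130, Add(Rational(35, 6), -4)), 27) = Mul(Add(130, Rational(11, 6)), 27) = Mul(Rational(791, 6), 27) = Rational(7119, 2)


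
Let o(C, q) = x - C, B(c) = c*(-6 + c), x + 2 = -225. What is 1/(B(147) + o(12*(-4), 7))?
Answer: 1/20548 ≈ 4.8667e-5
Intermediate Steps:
x = -227 (x = -2 - 225 = -227)
o(C, q) = -227 - C
1/(B(147) + o(12*(-4), 7)) = 1/(147*(-6 + 147) + (-227 - 12*(-4))) = 1/(147*141 + (-227 - 1*(-48))) = 1/(20727 + (-227 + 48)) = 1/(20727 - 179) = 1/20548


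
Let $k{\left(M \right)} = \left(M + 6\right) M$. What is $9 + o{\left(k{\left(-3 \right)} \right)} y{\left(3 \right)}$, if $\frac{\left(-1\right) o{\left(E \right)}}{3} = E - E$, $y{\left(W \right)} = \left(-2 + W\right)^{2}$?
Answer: $9$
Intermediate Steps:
$k{\left(M \right)} = M \left(6 + M\right)$ ($k{\left(M \right)} = \left(6 + M\right) M = M \left(6 + M\right)$)
$o{\left(E \right)} = 0$ ($o{\left(E \right)} = - 3 \left(E - E\right) = \left(-3\right) 0 = 0$)
$9 + o{\left(k{\left(-3 \right)} \right)} y{\left(3 \right)} = 9 + 0 \left(-2 + 3\right)^{2} = 9 + 0 \cdot 1^{2} = 9 + 0 \cdot 1 = 9 + 0 = 9$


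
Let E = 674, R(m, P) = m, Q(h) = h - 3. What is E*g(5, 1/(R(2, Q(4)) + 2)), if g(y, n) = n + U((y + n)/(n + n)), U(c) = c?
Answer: 14491/2 ≈ 7245.5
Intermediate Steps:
Q(h) = -3 + h
g(y, n) = n + (n + y)/(2*n) (g(y, n) = n + (y + n)/(n + n) = n + (n + y)/((2*n)) = n + (n + y)*(1/(2*n)) = n + (n + y)/(2*n))
E*g(5, 1/(R(2, Q(4)) + 2)) = 674*(½ + 1/(2 + 2) + (½)*5/1/(2 + 2)) = 674*(½ + 1/4 + (½)*5/1/4) = 674*(½ + ¼ + (½)*5/(¼)) = 674*(½ + ¼ + (½)*5*4) = 674*(½ + ¼ + 10) = 674*(43/4) = 14491/2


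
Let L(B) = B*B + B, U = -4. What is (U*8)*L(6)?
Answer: -1344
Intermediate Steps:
L(B) = B + B² (L(B) = B² + B = B + B²)
(U*8)*L(6) = (-4*8)*(6*(1 + 6)) = -192*7 = -32*42 = -1344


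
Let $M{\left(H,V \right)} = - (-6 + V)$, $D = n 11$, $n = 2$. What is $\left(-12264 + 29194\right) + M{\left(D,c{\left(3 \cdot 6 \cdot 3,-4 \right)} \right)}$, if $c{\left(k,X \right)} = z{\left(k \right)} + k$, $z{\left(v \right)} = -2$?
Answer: $16884$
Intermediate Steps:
$c{\left(k,X \right)} = -2 + k$
$D = 22$ ($D = 2 \cdot 11 = 22$)
$M{\left(H,V \right)} = 6 - V$
$\left(-12264 + 29194\right) + M{\left(D,c{\left(3 \cdot 6 \cdot 3,-4 \right)} \right)} = \left(-12264 + 29194\right) + \left(6 - \left(-2 + 3 \cdot 6 \cdot 3\right)\right) = 16930 + \left(6 - \left(-2 + 18 \cdot 3\right)\right) = 16930 + \left(6 - \left(-2 + 54\right)\right) = 16930 + \left(6 - 52\right) = 16930 - 46 = 16884$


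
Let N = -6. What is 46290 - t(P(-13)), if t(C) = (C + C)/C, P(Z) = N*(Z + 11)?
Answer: 46288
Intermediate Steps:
P(Z) = -66 - 6*Z (P(Z) = -6*(Z + 11) = -6*(11 + Z) = -66 - 6*Z)
t(C) = 2 (t(C) = (2*C)/C = 2)
46290 - t(P(-13)) = 46290 - 1*2 = 46290 - 2 = 46288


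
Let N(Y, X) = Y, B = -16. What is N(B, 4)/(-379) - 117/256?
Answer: -40247/97024 ≈ -0.41481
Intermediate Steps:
N(B, 4)/(-379) - 117/256 = -16/(-379) - 117/256 = -16*(-1/379) - 117*1/256 = 16/379 - 117/256 = -40247/97024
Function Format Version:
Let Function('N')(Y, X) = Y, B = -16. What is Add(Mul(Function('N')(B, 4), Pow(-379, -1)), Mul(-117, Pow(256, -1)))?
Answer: Rational(-40247, 97024) ≈ -0.41481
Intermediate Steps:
Add(Mul(Function('N')(B, 4), Pow(-379, -1)), Mul(-117, Pow(256, -1))) = Add(Mul(-16, Pow(-379, -1)), Mul(-117, Pow(256, -1))) = Add(Mul(-16, Rational(-1, 379)), Mul(-117, Rational(1, 256))) = Add(Rational(16, 379), Rational(-117, 256)) = Rational(-40247, 97024)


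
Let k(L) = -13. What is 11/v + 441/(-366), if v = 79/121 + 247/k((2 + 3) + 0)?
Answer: -244361/135420 ≈ -1.8045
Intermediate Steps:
v = -2220/121 (v = 79/121 + 247/(-13) = 79*(1/121) + 247*(-1/13) = 79/121 - 19 = -2220/121 ≈ -18.347)
11/v + 441/(-366) = 11/(-2220/121) + 441/(-366) = 11*(-121/2220) + 441*(-1/366) = -1331/2220 - 147/122 = -244361/135420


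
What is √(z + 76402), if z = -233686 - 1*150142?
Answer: 7*I*√6274 ≈ 554.46*I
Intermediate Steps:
z = -383828 (z = -233686 - 150142 = -383828)
√(z + 76402) = √(-383828 + 76402) = √(-307426) = 7*I*√6274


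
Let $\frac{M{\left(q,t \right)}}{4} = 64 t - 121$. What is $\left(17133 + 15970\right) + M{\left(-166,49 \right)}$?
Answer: $45163$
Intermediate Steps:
$M{\left(q,t \right)} = -484 + 256 t$ ($M{\left(q,t \right)} = 4 \left(64 t - 121\right) = 4 \left(-121 + 64 t\right) = -484 + 256 t$)
$\left(17133 + 15970\right) + M{\left(-166,49 \right)} = \left(17133 + 15970\right) + \left(-484 + 256 \cdot 49\right) = 33103 + \left(-484 + 12544\right) = 33103 + 12060 = 45163$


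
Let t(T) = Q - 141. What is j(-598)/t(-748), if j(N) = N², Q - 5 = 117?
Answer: -357604/19 ≈ -18821.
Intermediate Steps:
Q = 122 (Q = 5 + 117 = 122)
t(T) = -19 (t(T) = 122 - 141 = -19)
j(-598)/t(-748) = (-598)²/(-19) = 357604*(-1/19) = -357604/19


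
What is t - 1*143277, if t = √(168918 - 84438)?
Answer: -143277 + 16*√330 ≈ -1.4299e+5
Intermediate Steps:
t = 16*√330 (t = √84480 = 16*√330 ≈ 290.65)
t - 1*143277 = 16*√330 - 1*143277 = 16*√330 - 143277 = -143277 + 16*√330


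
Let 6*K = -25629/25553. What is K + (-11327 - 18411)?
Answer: -1519798771/51106 ≈ -29738.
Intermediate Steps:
K = -8543/51106 (K = (-25629/25553)/6 = (-25629*1/25553)/6 = (1/6)*(-25629/25553) = -8543/51106 ≈ -0.16716)
K + (-11327 - 18411) = -8543/51106 + (-11327 - 18411) = -8543/51106 - 29738 = -1519798771/51106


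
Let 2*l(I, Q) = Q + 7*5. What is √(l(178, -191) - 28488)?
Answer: 69*I*√6 ≈ 169.01*I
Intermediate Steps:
l(I, Q) = 35/2 + Q/2 (l(I, Q) = (Q + 7*5)/2 = (Q + 35)/2 = (35 + Q)/2 = 35/2 + Q/2)
√(l(178, -191) - 28488) = √((35/2 + (½)*(-191)) - 28488) = √((35/2 - 191/2) - 28488) = √(-78 - 28488) = √(-28566) = 69*I*√6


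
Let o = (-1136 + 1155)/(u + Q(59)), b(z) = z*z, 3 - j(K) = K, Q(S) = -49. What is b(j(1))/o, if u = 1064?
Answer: 4060/19 ≈ 213.68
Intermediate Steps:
j(K) = 3 - K
b(z) = z²
o = 19/1015 (o = (-1136 + 1155)/(1064 - 49) = 19/1015 ≈ 0.018719)
b(j(1))/o = (3 - 1*1)²/(19/1015) = (3 - 1)²*(1015/19) = 2²*(1015/19) = 4*(1015/19) = 4060/19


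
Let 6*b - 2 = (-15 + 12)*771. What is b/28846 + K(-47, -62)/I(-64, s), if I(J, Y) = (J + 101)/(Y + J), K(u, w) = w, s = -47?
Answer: 32189825/173076 ≈ 185.99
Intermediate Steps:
I(J, Y) = (101 + J)/(J + Y)
b = -2311/6 (b = ⅓ + ((-15 + 12)*771)/6 = ⅓ + (-3*771)/6 = ⅓ + (⅙)*(-2313) = ⅓ - 771/2 = -2311/6 ≈ -385.17)
b/28846 + K(-47, -62)/I(-64, s) = -2311/6/28846 - 62*(-64 - 47)/(101 - 64) = -2311/6*1/28846 - 62/(37/(-111)) = -2311/173076 - 62/((-1/111*37)) = -2311/173076 - 62/(-⅓) = -2311/173076 - 62*(-3) = -2311/173076 + 186 = 32189825/173076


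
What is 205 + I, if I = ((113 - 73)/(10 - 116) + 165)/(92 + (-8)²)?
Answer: 1703665/8268 ≈ 206.06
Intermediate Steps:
I = 8725/8268 (I = (40/(-106) + 165)/(92 + 64) = (40*(-1/106) + 165)/156 = (-20/53 + 165)*(1/156) = (8725/53)*(1/156) = 8725/8268 ≈ 1.0553)
205 + I = 205 + 8725/8268 = 1703665/8268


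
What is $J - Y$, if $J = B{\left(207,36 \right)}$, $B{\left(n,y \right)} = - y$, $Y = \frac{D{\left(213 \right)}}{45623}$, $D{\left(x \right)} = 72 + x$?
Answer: $- \frac{1642713}{45623} \approx -36.006$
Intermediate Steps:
$Y = \frac{285}{45623}$ ($Y = \frac{72 + 213}{45623} = 285 \cdot \frac{1}{45623} = \frac{285}{45623} \approx 0.0062468$)
$J = -36$ ($J = \left(-1\right) 36 = -36$)
$J - Y = -36 - \frac{285}{45623} = - \frac{1642713}{45623}$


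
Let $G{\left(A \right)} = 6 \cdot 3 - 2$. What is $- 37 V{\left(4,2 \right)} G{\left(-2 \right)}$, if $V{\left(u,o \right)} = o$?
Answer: $-1184$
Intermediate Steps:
$G{\left(A \right)} = 16$ ($G{\left(A \right)} = 18 - 2 = 16$)
$- 37 V{\left(4,2 \right)} G{\left(-2 \right)} = \left(-37\right) 2 \cdot 16 = \left(-74\right) 16 = -1184$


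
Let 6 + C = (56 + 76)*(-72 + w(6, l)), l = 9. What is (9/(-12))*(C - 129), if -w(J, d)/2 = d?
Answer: 36045/4 ≈ 9011.3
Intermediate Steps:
w(J, d) = -2*d
C = -11886 (C = -6 + (56 + 76)*(-72 - 2*9) = -6 + 132*(-72 - 18) = -6 + 132*(-90) = -6 - 11880 = -11886)
(9/(-12))*(C - 129) = (9/(-12))*(-11886 - 129) = (9*(-1/12))*(-12015) = -¾*(-12015) = 36045/4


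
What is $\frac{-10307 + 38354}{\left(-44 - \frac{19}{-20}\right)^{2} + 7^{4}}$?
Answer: $\frac{11218800}{1701721} \approx 6.5926$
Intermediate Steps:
$\frac{-10307 + 38354}{\left(-44 - \frac{19}{-20}\right)^{2} + 7^{4}} = \frac{28047}{\left(-44 - - \frac{19}{20}\right)^{2} + 2401} = \frac{28047}{\left(-44 + \frac{19}{20}\right)^{2} + 2401} = \frac{28047}{\left(- \frac{861}{20}\right)^{2} + 2401} = \frac{28047}{\frac{741321}{400} + 2401} = \frac{28047}{\frac{1701721}{400}} = 28047 \cdot \frac{400}{1701721} = \frac{11218800}{1701721}$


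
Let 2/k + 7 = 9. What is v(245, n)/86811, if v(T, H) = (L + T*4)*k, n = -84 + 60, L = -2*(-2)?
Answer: 328/28937 ≈ 0.011335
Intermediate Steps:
k = 1 (k = 2/(-7 + 9) = 2/2 = 2*(½) = 1)
L = 4
n = -24
v(T, H) = 4 + 4*T (v(T, H) = (4 + T*4)*1 = (4 + 4*T)*1 = 4 + 4*T)
v(245, n)/86811 = (4 + 4*245)/86811 = (4 + 980)*(1/86811) = 984*(1/86811) = 328/28937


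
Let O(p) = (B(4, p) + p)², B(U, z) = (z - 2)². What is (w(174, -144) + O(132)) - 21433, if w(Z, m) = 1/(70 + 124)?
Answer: 56273112655/194 ≈ 2.9007e+8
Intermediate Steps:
B(U, z) = (-2 + z)²
w(Z, m) = 1/194
O(p) = (p + (-2 + p)²)² (O(p) = ((-2 + p)² + p)² = (p + (-2 + p)²)²)
(w(174, -144) + O(132)) - 21433 = (1/194 + (132 + (-2 + 132)²)²) - 21433 = (1/194 + (132 + 130²)²) - 21433 = (1/194 + (132 + 16900)²) - 21433 = (1/194 + 17032²) - 21433 = (1/194 + 290089024) - 21433 = 56277270657/194 - 21433 = 56273112655/194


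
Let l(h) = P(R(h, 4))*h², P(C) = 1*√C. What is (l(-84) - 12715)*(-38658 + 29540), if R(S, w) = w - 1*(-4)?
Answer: 115935370 - 128673216*√2 ≈ -6.6036e+7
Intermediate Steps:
R(S, w) = 4 + w (R(S, w) = w + 4 = 4 + w)
P(C) = √C
l(h) = 2*√2*h² (l(h) = √(4 + 4)*h² = √8*h² = (2*√2)*h² = 2*√2*h²)
(l(-84) - 12715)*(-38658 + 29540) = (2*√2*(-84)² - 12715)*(-38658 + 29540) = (2*√2*7056 - 12715)*(-9118) = (14112*√2 - 12715)*(-9118) = (-12715 + 14112*√2)*(-9118) = 115935370 - 128673216*√2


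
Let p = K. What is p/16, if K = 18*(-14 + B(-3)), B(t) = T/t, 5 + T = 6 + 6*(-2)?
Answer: -93/8 ≈ -11.625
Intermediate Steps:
T = -11 (T = -5 + (6 + 6*(-2)) = -5 + (6 - 12) = -5 - 6 = -11)
B(t) = -11/t
K = -186 (K = 18*(-14 - 11/(-3)) = 18*(-14 - 11*(-⅓)) = 18*(-14 + 11/3) = 18*(-31/3) = -186)
p = -186
p/16 = -186/16 = (1/16)*(-186) = -93/8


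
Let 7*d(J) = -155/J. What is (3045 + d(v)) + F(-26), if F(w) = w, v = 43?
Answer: 908564/301 ≈ 3018.5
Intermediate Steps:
d(J) = -155/(7*J) (d(J) = (-155/J)/7 = -155/(7*J))
(3045 + d(v)) + F(-26) = (3045 - 155/7/43) - 26 = (3045 - 155/7*1/43) - 26 = (3045 - 155/301) - 26 = 916390/301 - 26 = 908564/301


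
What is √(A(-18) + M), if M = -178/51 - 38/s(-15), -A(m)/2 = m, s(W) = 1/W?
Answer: 2*√391782/51 ≈ 24.546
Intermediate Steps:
A(m) = -2*m
M = 28892/51 (M = -178/51 - 38/(1/(-15)) = -178*1/51 - 38/(-1/15) = -178/51 - 38*(-15) = -178/51 + 570 = 28892/51 ≈ 566.51)
√(A(-18) + M) = √(-2*(-18) + 28892/51) = √(36 + 28892/51) = √(30728/51) = 2*√391782/51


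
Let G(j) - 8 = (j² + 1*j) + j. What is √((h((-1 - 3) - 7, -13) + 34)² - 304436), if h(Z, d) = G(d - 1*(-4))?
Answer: I*√293411 ≈ 541.67*I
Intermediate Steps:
G(j) = 8 + j² + 2*j (G(j) = 8 + ((j² + 1*j) + j) = 8 + ((j² + j) + j) = 8 + ((j + j²) + j) = 8 + (j² + 2*j) = 8 + j² + 2*j)
h(Z, d) = 16 + (4 + d)² + 2*d (h(Z, d) = 8 + (d - 1*(-4))² + 2*(d - 1*(-4)) = 8 + (d + 4)² + 2*(d + 4) = 8 + (4 + d)² + 2*(4 + d) = 8 + (4 + d)² + (8 + 2*d) = 16 + (4 + d)² + 2*d)
√((h((-1 - 3) - 7, -13) + 34)² - 304436) = √(((32 + (-13)² + 10*(-13)) + 34)² - 304436) = √(((32 + 169 - 130) + 34)² - 304436) = √((71 + 34)² - 304436) = √(105² - 304436) = √(11025 - 304436) = √(-293411) = I*√293411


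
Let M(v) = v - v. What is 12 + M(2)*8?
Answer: 12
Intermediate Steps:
M(v) = 0
12 + M(2)*8 = 12 + 0*8 = 12 + 0 = 12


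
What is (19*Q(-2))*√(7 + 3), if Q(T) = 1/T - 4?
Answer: -171*√10/2 ≈ -270.37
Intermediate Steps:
Q(T) = -4 + 1/T
(19*Q(-2))*√(7 + 3) = (19*(-4 + 1/(-2)))*√(7 + 3) = (19*(-4 - ½))*√10 = (19*(-9/2))*√10 = -171*√10/2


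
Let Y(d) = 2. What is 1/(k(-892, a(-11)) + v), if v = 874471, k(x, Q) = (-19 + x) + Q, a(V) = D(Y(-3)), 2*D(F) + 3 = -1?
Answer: 1/873558 ≈ 1.1447e-6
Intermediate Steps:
D(F) = -2 (D(F) = -3/2 + (½)*(-1) = -3/2 - ½ = -2)
a(V) = -2
k(x, Q) = -19 + Q + x
1/(k(-892, a(-11)) + v) = 1/((-19 - 2 - 892) + 874471) = 1/(-913 + 874471) = 1/873558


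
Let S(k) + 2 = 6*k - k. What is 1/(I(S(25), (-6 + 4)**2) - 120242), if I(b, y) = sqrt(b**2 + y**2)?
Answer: -120242/14458123419 - sqrt(15145)/14458123419 ≈ -8.3251e-6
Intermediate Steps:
S(k) = -2 + 5*k (S(k) = -2 + (6*k - k) = -2 + 5*k)
1/(I(S(25), (-6 + 4)**2) - 120242) = 1/(sqrt((-2 + 5*25)**2 + ((-6 + 4)**2)**2) - 120242) = 1/(sqrt((-2 + 125)**2 + ((-2)**2)**2) - 120242) = 1/(sqrt(123**2 + 4**2) - 120242) = 1/(sqrt(15129 + 16) - 120242) = 1/(sqrt(15145) - 120242) = 1/(-120242 + sqrt(15145))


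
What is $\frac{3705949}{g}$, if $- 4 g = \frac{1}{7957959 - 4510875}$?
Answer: $-51098870010864$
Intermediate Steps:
$g = - \frac{1}{13788336}$ ($g = - \frac{1}{4 \left(7957959 - 4510875\right)} = - \frac{1}{4 \cdot 3447084} = \left(- \frac{1}{4}\right) \frac{1}{3447084} = - \frac{1}{13788336} \approx -7.2525 \cdot 10^{-8}$)
$\frac{3705949}{g} = \frac{3705949}{- \frac{1}{13788336}} = 3705949 \left(-13788336\right) = -51098870010864$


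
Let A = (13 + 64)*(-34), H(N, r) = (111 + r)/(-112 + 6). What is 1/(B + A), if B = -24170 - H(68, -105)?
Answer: -53/1419761 ≈ -3.7330e-5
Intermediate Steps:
H(N, r) = -111/106 - r/106 (H(N, r) = (111 + r)/(-106) = (111 + r)*(-1/106) = -111/106 - r/106)
A = -2618 (A = 77*(-34) = -2618)
B = -1281007/53 (B = -24170 - (-111/106 - 1/106*(-105)) = -24170 - (-111/106 + 105/106) = -24170 - 1*(-3/53) = -24170 + 3/53 = -1281007/53 ≈ -24170.)
1/(B + A) = 1/(-1281007/53 - 2618) = 1/(-1419761/53) = -53/1419761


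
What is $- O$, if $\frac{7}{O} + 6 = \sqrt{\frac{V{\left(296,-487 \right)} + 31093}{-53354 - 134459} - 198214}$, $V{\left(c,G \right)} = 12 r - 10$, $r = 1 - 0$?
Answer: $\frac{7 \sqrt{187813}}{6 \sqrt{187813} - i \sqrt{37227197077}} \approx 0.00021185 + 0.01572 i$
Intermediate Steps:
$r = 1$ ($r = 1 + 0 = 1$)
$V{\left(c,G \right)} = 2$ ($V{\left(c,G \right)} = 12 \cdot 1 - 10 = 12 - 10 = 2$)
$O = \frac{7}{-6 + \frac{i \sqrt{6991751564622601}}{187813}}$ ($O = \frac{7}{-6 + \sqrt{\frac{2 + 31093}{-53354 - 134459} - 198214}} = \frac{7}{-6 + \sqrt{\frac{31095}{-187813} - 198214}} = \frac{7}{-6 + \sqrt{31095 \left(- \frac{1}{187813}\right) - 198214}} = \frac{7}{-6 + \sqrt{- \frac{31095}{187813} - 198214}} = \frac{7}{-6 + \sqrt{- \frac{37227197077}{187813}}} = \frac{7}{-6 + \frac{i \sqrt{6991751564622601}}{187813}} \approx -0.00021185 - 0.01572 i$)
$- O = - \frac{\left(-7\right) \sqrt{187813}}{6 \sqrt{187813} - i \sqrt{37227197077}} = \frac{7 \sqrt{187813}}{6 \sqrt{187813} - i \sqrt{37227197077}}$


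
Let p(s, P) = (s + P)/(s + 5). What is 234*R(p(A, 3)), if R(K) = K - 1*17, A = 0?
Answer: -19188/5 ≈ -3837.6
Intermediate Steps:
p(s, P) = (P + s)/(5 + s)
R(K) = -17 + K (R(K) = K - 17 = -17 + K)
234*R(p(A, 3)) = 234*(-17 + (3 + 0)/(5 + 0)) = 234*(-17 + 3/5) = 234*(-17 + (⅕)*3) = 234*(-17 + ⅗) = 234*(-82/5) = -19188/5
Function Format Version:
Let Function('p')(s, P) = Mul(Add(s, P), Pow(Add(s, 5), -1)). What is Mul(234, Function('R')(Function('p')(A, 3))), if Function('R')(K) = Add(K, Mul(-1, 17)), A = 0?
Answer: Rational(-19188, 5) ≈ -3837.6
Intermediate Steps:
Function('p')(s, P) = Mul(Pow(Add(5, s), -1), Add(P, s)) (Function('p')(s, P) = Mul(Add(P, s), Pow(Add(5, s), -1)) = Mul(Pow(Add(5, s), -1), Add(P, s)))
Function('R')(K) = Add(-17, K) (Function('R')(K) = Add(K, -17) = Add(-17, K))
Mul(234, Function('R')(Function('p')(A, 3))) = Mul(234, Add(-17, Mul(Pow(Add(5, 0), -1), Add(3, 0)))) = Mul(234, Add(-17, Mul(Pow(5, -1), 3))) = Mul(234, Add(-17, Mul(Rational(1, 5), 3))) = Mul(234, Add(-17, Rational(3, 5))) = Mul(234, Rational(-82, 5)) = Rational(-19188, 5)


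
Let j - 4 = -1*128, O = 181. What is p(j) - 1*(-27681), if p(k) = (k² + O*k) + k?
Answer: 20489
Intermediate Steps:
j = -124 (j = 4 - 1*128 = 4 - 128 = -124)
p(k) = k² + 182*k (p(k) = (k² + 181*k) + k = k² + 182*k)
p(j) - 1*(-27681) = -124*(182 - 124) - 1*(-27681) = -124*58 + 27681 = -7192 + 27681 = 20489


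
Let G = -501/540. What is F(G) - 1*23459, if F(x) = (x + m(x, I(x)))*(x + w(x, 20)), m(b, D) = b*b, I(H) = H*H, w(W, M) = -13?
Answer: -136807445303/5832000 ≈ -23458.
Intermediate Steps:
G = -167/180 (G = -501*1/540 = -167/180 ≈ -0.92778)
I(H) = H**2
m(b, D) = b**2
F(x) = (-13 + x)*(x + x**2) (F(x) = (x + x**2)*(x - 13) = (x + x**2)*(-13 + x) = (-13 + x)*(x + x**2))
F(G) - 1*23459 = -167*(-13 + (-167/180)**2 - 12*(-167/180))/180 - 1*23459 = -167*(-13 + 27889/32400 + 167/15)/180 - 23459 = -167/180*(-32591/32400) - 23459 = 5442697/5832000 - 23459 = -136807445303/5832000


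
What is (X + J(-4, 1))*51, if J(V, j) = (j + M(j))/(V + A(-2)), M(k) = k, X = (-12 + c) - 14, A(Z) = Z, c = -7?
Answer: -1700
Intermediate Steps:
X = -33 (X = (-12 - 7) - 14 = -19 - 14 = -33)
J(V, j) = 2*j/(-2 + V) (J(V, j) = (j + j)/(V - 2) = (2*j)/(-2 + V) = 2*j/(-2 + V))
(X + J(-4, 1))*51 = (-33 + 2*1/(-2 - 4))*51 = (-33 + 2*1/(-6))*51 = (-33 + 2*1*(-⅙))*51 = (-33 - ⅓)*51 = -100/3*51 = -1700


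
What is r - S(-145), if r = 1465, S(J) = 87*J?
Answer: 14080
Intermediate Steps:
r - S(-145) = 1465 - 87*(-145) = 1465 - 1*(-12615) = 1465 + 12615 = 14080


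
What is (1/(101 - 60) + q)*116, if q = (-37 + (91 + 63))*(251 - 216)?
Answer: 19475936/41 ≈ 4.7502e+5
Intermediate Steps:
q = 4095 (q = (-37 + 154)*35 = 117*35 = 4095)
(1/(101 - 60) + q)*116 = (1/(101 - 60) + 4095)*116 = (1/41 + 4095)*116 = (167896/41)*116 = 19475936/41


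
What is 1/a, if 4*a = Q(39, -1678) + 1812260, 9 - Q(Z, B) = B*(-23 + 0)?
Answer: 4/1773675 ≈ 2.2552e-6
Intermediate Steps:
Q(Z, B) = 9 + 23*B (Q(Z, B) = 9 - B*(-23 + 0) = 9 - B*(-23) = 9 - (-23)*B = 9 + 23*B)
a = 1773675/4 (a = ((9 + 23*(-1678)) + 1812260)/4 = ((9 - 38594) + 1812260)/4 = (-38585 + 1812260)/4 = (¼)*1773675 = 1773675/4 ≈ 4.4342e+5)
1/a = 1/(1773675/4) = 4/1773675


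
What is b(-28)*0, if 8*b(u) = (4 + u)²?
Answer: 0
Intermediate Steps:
b(u) = (4 + u)²/8
b(-28)*0 = ((4 - 28)²/8)*0 = ((⅛)*(-24)²)*0 = ((⅛)*576)*0 = 72*0 = 0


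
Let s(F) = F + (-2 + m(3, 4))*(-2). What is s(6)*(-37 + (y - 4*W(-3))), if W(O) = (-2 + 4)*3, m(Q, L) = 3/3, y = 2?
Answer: -472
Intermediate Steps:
m(Q, L) = 1 (m(Q, L) = 3*(⅓) = 1)
W(O) = 6 (W(O) = 2*3 = 6)
s(F) = 2 + F (s(F) = F + (-2 + 1)*(-2) = F - 1*(-2) = F + 2 = 2 + F)
s(6)*(-37 + (y - 4*W(-3))) = (2 + 6)*(-37 + (2 - 4*6)) = 8*(-37 + (2 - 24)) = 8*(-37 - 22) = 8*(-59) = -472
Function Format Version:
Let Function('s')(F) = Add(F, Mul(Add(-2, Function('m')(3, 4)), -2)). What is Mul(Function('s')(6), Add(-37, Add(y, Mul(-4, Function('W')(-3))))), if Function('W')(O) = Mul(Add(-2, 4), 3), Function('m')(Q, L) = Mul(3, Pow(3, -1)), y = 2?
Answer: -472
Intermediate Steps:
Function('m')(Q, L) = 1 (Function('m')(Q, L) = Mul(3, Rational(1, 3)) = 1)
Function('W')(O) = 6 (Function('W')(O) = Mul(2, 3) = 6)
Function('s')(F) = Add(2, F) (Function('s')(F) = Add(F, Mul(Add(-2, 1), -2)) = Add(F, Mul(-1, -2)) = Add(F, 2) = Add(2, F))
Mul(Function('s')(6), Add(-37, Add(y, Mul(-4, Function('W')(-3))))) = Mul(Add(2, 6), Add(-37, Add(2, Mul(-4, 6)))) = Mul(8, Add(-37, Add(2, -24))) = Mul(8, Add(-37, -22)) = Mul(8, -59) = -472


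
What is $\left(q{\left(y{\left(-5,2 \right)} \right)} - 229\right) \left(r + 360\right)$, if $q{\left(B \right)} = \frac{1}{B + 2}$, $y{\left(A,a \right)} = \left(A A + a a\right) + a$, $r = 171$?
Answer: $- \frac{1337412}{11} \approx -1.2158 \cdot 10^{5}$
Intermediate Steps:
$y{\left(A,a \right)} = a + A^{2} + a^{2}$ ($y{\left(A,a \right)} = \left(A^{2} + a^{2}\right) + a = a + A^{2} + a^{2}$)
$q{\left(B \right)} = \frac{1}{2 + B}$
$\left(q{\left(y{\left(-5,2 \right)} \right)} - 229\right) \left(r + 360\right) = \left(\frac{1}{2 + \left(2 + \left(-5\right)^{2} + 2^{2}\right)} - 229\right) \left(171 + 360\right) = \left(\frac{1}{2 + \left(2 + 25 + 4\right)} - 229\right) 531 = \left(\frac{1}{2 + 31} - 229\right) 531 = \left(\frac{1}{33} - 229\right) 531 = \left(- \frac{7556}{33}\right) 531 = - \frac{1337412}{11}$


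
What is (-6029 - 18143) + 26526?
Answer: 2354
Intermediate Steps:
(-6029 - 18143) + 26526 = -24172 + 26526 = 2354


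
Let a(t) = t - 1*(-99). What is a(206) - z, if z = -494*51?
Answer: 25499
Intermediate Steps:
a(t) = 99 + t (a(t) = t + 99 = 99 + t)
z = -25194
a(206) - z = (99 + 206) - 1*(-25194) = 305 + 25194 = 25499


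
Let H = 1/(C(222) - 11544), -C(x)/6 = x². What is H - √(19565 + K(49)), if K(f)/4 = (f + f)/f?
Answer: -1/307248 - 23*√37 ≈ -139.90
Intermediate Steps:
K(f) = 8 (K(f) = 4*((f + f)/f) = 4*((2*f)/f) = 4*2 = 8)
C(x) = -6*x²
H = -1/307248 (H = 1/(-6*222² - 11544) = 1/(-6*49284 - 11544) = 1/(-295704 - 11544) = 1/(-307248) = -1/307248 ≈ -3.2547e-6)
H - √(19565 + K(49)) = -1/307248 - √(19565 + 8) = -1/307248 - √19573 = -1/307248 - 23*√37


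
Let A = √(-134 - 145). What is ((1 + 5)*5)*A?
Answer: 90*I*√31 ≈ 501.1*I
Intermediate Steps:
A = 3*I*√31 (A = √(-279) = 3*I*√31 ≈ 16.703*I)
((1 + 5)*5)*A = ((1 + 5)*5)*(3*I*√31) = (6*5)*(3*I*√31) = 30*(3*I*√31) = 90*I*√31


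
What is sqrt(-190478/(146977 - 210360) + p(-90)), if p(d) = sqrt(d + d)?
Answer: sqrt(12073067074 + 24104428134*I*sqrt(5))/63383 ≈ 2.8943 + 2.3177*I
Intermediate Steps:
p(d) = sqrt(2)*sqrt(d) (p(d) = sqrt(2*d) = sqrt(2)*sqrt(d))
sqrt(-190478/(146977 - 210360) + p(-90)) = sqrt(-190478/(146977 - 210360) + sqrt(2)*sqrt(-90)) = sqrt(-190478/(-63383) + sqrt(2)*(3*I*sqrt(10))) = sqrt(-190478*(-1/63383) + 6*I*sqrt(5)) = sqrt(190478/63383 + 6*I*sqrt(5))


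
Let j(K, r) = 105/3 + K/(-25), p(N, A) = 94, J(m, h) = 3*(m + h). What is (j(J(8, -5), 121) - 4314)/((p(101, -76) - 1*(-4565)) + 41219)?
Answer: -53492/573475 ≈ -0.093277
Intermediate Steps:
J(m, h) = 3*h + 3*m (J(m, h) = 3*(h + m) = 3*h + 3*m)
j(K, r) = 35 - K/25 (j(K, r) = 105*(⅓) + K*(-1/25) = 35 - K/25)
(j(J(8, -5), 121) - 4314)/((p(101, -76) - 1*(-4565)) + 41219) = ((35 - (3*(-5) + 3*8)/25) - 4314)/((94 - 1*(-4565)) + 41219) = ((35 - (-15 + 24)/25) - 4314)/((94 + 4565) + 41219) = ((35 - 1/25*9) - 4314)/(4659 + 41219) = ((35 - 9/25) - 4314)/45878 = (866/25 - 4314)*(1/45878) = -106984/25*1/45878 = -53492/573475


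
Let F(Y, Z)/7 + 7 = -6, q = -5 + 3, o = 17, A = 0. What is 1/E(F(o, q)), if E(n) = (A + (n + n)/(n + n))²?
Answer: 1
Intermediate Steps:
q = -2
F(Y, Z) = -91 (F(Y, Z) = -49 + 7*(-6) = -49 - 42 = -91)
E(n) = 1 (E(n) = (0 + (n + n)/(n + n))² = (0 + (2*n)/((2*n)))² = (0 + (2*n)*(1/(2*n)))² = (0 + 1)² = 1² = 1)
1/E(F(o, q)) = 1/1 = 1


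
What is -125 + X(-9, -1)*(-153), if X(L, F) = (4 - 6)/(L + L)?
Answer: -142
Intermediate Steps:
X(L, F) = -1/L (X(L, F) = -2*1/(2*L) = -1/L)
-125 + X(-9, -1)*(-153) = -125 - 1/(-9)*(-153) = -125 - 1*(-1/9)*(-153) = -125 + (1/9)*(-153) = -125 - 17 = -142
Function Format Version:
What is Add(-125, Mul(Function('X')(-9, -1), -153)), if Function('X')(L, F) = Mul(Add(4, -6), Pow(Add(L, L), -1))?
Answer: -142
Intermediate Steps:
Function('X')(L, F) = Mul(-1, Pow(L, -1)) (Function('X')(L, F) = Mul(-2, Pow(Mul(2, L), -1)) = Mul(-2, Mul(Rational(1, 2), Pow(L, -1))) = Mul(-1, Pow(L, -1)))
Add(-125, Mul(Function('X')(-9, -1), -153)) = Add(-125, Mul(Mul(-1, Pow(-9, -1)), -153)) = Add(-125, Mul(Mul(-1, Rational(-1, 9)), -153)) = Add(-125, Mul(Rational(1, 9), -153)) = Add(-125, -17) = -142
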